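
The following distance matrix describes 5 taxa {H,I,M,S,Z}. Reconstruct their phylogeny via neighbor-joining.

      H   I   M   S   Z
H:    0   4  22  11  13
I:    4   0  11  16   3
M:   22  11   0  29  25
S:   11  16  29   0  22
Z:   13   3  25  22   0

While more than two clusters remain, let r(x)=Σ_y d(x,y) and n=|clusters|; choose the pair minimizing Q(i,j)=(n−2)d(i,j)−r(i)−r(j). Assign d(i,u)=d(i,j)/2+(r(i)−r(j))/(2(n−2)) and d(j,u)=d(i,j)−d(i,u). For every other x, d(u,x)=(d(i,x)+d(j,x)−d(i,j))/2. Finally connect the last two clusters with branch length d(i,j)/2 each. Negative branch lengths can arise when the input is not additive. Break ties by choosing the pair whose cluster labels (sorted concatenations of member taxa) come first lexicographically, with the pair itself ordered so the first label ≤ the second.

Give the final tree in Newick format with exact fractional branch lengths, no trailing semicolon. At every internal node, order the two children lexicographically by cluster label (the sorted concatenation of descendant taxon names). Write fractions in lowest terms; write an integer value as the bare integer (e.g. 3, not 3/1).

((((H:5/6,S:61/6):41/8,M:119/8):13/8,I:-31/8):55/16,Z:55/16)

1. join H+S (d=11, Q=-95) ⇒ HS; edges |H|=5/6, |S|=61/6
  updated: d(HS,I)=9/2, d(HS,M)=20, d(HS,Z)=12
2. join HS+M (d=20, Q=-105/2) ⇒ HMS; edges |HS|=41/8, |M|=119/8
  updated: d(HMS,I)=-9/4, d(HMS,Z)=17/2
3. join HMS+I (d=-9/4, Q=-37/4) ⇒ HIMS; edges |HMS|=13/8, |I|=-31/8
  updated: d(HIMS,Z)=55/8
4. join HIMS+Z (d=55/8) ⇒ HIMSZ; edges |HIMS|=55/16, |Z|=55/16
final tree: ((((H:5/6,S:61/6):41/8,M:119/8):13/8,I:-31/8):55/16,Z:55/16)
total length: 285/8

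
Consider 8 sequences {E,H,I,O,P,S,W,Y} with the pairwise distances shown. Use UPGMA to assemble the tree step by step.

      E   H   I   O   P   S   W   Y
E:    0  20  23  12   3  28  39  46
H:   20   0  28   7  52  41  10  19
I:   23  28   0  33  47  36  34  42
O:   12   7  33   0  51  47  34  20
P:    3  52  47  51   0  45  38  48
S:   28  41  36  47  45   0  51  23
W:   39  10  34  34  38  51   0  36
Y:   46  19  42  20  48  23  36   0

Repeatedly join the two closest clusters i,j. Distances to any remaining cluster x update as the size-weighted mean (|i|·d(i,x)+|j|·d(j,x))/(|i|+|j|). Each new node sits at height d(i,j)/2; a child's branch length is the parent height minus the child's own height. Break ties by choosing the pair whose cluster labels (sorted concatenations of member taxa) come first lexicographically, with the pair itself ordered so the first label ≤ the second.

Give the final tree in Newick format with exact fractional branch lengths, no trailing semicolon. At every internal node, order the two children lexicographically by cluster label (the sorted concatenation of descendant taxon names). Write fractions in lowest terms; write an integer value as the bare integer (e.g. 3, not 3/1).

(((E:3/2,P:3/2):67/4,S:73/4):53/60,((((H:7/2,O:7/2):25/4,Y:39/4):43/12,W:40/3):91/24,I:137/8):241/120)

iteration 1: select E,P (d=3); attach at lengths (3/2, 3/2); label the merged cluster EP
  updated: d(EP,H)=36, d(EP,I)=35, d(EP,O)=63/2, d(EP,S)=73/2, d(EP,W)=77/2, d(EP,Y)=47
iteration 2: select H,O (d=7); attach at lengths (7/2, 7/2); label the merged cluster HO
  updated: d(EP,HO)=135/4, d(HO,I)=61/2, d(HO,S)=44, d(HO,W)=22, d(HO,Y)=39/2
iteration 3: select HO,Y (d=39/2); attach at lengths (25/4, 39/4); label the merged cluster HOY
  updated: d(EP,HOY)=229/6, d(HOY,I)=103/3, d(HOY,S)=37, d(HOY,W)=80/3
iteration 4: select HOY,W (d=80/3); attach at lengths (43/12, 40/3); label the merged cluster HOWY
  updated: d(EP,HOWY)=153/4, d(HOWY,I)=137/4, d(HOWY,S)=81/2
iteration 5: select HOWY,I (d=137/4); attach at lengths (91/24, 137/8); label the merged cluster HIOWY
  updated: d(EP,HIOWY)=188/5, d(HIOWY,S)=198/5
iteration 6: select EP,S (d=73/2); attach at lengths (67/4, 73/4); label the merged cluster EPS
  updated: d(EPS,HIOWY)=574/15
iteration 7: select EPS,HIOWY (d=574/15); attach at lengths (53/60, 241/120); label the merged cluster EHIOPSWY
final tree: (((E:3/2,P:3/2):67/4,S:73/4):53/60,((((H:7/2,O:7/2):25/4,Y:39/4):43/12,W:40/3):91/24,I:137/8):241/120)
total length: 4069/40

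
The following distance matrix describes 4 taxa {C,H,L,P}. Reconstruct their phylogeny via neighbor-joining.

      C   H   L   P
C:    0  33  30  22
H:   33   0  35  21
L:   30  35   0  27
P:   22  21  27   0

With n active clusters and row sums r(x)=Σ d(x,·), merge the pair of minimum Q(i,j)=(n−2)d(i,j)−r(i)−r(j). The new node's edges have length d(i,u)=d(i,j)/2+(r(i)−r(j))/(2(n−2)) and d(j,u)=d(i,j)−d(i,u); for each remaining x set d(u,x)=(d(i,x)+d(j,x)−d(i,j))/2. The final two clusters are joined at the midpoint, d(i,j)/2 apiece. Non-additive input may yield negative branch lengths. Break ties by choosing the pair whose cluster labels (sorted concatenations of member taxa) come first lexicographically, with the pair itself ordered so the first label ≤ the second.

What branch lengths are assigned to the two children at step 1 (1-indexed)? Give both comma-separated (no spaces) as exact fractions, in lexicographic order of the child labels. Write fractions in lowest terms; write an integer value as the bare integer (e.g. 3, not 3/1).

1. join C+L (d=30, Q=-117) ⇒ CL; edges |C|=53/4, |L|=67/4
  updated: d(CL,H)=19, d(CL,P)=19/2
2. join CL+H (d=19, Q=-99/2) ⇒ CHL; edges |CL|=15/4, |H|=61/4
  updated: d(CHL,P)=23/4
3. join CHL+P (d=23/4) ⇒ CHLP; edges |CHL|=23/8, |P|=23/8
final tree: (((C:53/4,L:67/4):15/4,H:61/4):23/8,P:23/8)
total length: 219/4

53/4,67/4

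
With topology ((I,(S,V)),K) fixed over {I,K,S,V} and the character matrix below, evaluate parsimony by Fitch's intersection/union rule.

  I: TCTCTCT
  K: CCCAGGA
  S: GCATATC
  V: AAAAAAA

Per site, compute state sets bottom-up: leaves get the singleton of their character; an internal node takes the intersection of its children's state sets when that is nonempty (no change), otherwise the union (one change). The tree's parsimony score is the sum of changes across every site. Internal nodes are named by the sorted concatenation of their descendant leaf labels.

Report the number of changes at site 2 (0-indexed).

2

[col 0] SV: children S:{G}, V:{A} ∪→ {A,G}; cost 1
[col 0] ISV: children I:{T}, SV:{A,G} ∪→ {A,G,T}; cost 1
[col 0] IKSV: children ISV:{A,G,T}, K:{C} ∪→ {A,C,G,T}; cost 1
[col 1] SV: children S:{C}, V:{A} ∪→ {A,C}; cost 1
[col 1] ISV: children I:{C}, SV:{A,C} ∩→ {C}; cost 0
[col 1] IKSV: children ISV:{C}, K:{C} ∩→ {C}; cost 0
[col 2] SV: children S:{A}, V:{A} ∩→ {A}; cost 0
[col 2] ISV: children I:{T}, SV:{A} ∪→ {A,T}; cost 1
[col 2] IKSV: children ISV:{A,T}, K:{C} ∪→ {A,C,T}; cost 1
[col 3] SV: children S:{T}, V:{A} ∪→ {A,T}; cost 1
[col 3] ISV: children I:{C}, SV:{A,T} ∪→ {A,C,T}; cost 1
[col 3] IKSV: children ISV:{A,C,T}, K:{A} ∩→ {A}; cost 0
[col 4] SV: children S:{A}, V:{A} ∩→ {A}; cost 0
[col 4] ISV: children I:{T}, SV:{A} ∪→ {A,T}; cost 1
[col 4] IKSV: children ISV:{A,T}, K:{G} ∪→ {A,G,T}; cost 1
[col 5] SV: children S:{T}, V:{A} ∪→ {A,T}; cost 1
[col 5] ISV: children I:{C}, SV:{A,T} ∪→ {A,C,T}; cost 1
[col 5] IKSV: children ISV:{A,C,T}, K:{G} ∪→ {A,C,G,T}; cost 1
[col 6] SV: children S:{C}, V:{A} ∪→ {A,C}; cost 1
[col 6] ISV: children I:{T}, SV:{A,C} ∪→ {A,C,T}; cost 1
[col 6] IKSV: children ISV:{A,C,T}, K:{A} ∩→ {A}; cost 0
per-site changes: [3, 1, 2, 2, 2, 3, 2]; total = 15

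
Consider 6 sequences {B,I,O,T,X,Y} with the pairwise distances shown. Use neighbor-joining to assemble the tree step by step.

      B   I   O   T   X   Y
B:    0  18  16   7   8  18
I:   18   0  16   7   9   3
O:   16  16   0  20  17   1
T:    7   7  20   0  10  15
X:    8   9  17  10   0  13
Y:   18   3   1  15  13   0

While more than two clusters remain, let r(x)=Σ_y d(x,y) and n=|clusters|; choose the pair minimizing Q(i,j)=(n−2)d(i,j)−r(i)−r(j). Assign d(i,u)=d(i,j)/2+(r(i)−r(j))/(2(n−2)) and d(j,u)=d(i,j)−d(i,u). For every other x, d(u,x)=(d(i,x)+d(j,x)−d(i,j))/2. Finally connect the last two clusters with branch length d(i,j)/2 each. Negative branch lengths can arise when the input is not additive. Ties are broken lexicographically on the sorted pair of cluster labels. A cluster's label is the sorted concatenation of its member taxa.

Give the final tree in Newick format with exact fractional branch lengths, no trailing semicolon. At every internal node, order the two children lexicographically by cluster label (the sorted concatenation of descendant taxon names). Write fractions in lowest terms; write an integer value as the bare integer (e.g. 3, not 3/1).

(((B:69/16,T:43/16):39/16,(I:13/6,(O:3,Y:-2):41/6):67/16):49/32,X:49/32)

step 1: merge (O,Y) at d=1, Q=-116; branch lengths O→3, Y→-2; new cluster OY
  updated: d(B,OY)=33/2, d(I,OY)=9, d(OY,T)=17, d(OY,X)=29/2
step 2: merge (I,OY) at d=9, Q=-73; branch lengths I→13/6, OY→41/6; new cluster IOY
  updated: d(B,IOY)=51/4, d(IOY,T)=15/2, d(IOY,X)=29/4
step 3: merge (B,T) at d=7, Q=-153/4; branch lengths B→69/16, T→43/16; new cluster BT
  updated: d(BT,IOY)=53/8, d(BT,X)=11/2
step 4: merge (BT,IOY) at d=53/8, Q=-155/8; branch lengths BT→39/16, IOY→67/16; new cluster BIOTY
  updated: d(BIOTY,X)=49/16
step 5: merge (BIOTY,X) at d=49/16; branch lengths BIOTY→49/32, X→49/32; new cluster BIOTXY
final tree: (((B:69/16,T:43/16):39/16,(I:13/6,(O:3,Y:-2):41/6):67/16):49/32,X:49/32)
total length: 427/16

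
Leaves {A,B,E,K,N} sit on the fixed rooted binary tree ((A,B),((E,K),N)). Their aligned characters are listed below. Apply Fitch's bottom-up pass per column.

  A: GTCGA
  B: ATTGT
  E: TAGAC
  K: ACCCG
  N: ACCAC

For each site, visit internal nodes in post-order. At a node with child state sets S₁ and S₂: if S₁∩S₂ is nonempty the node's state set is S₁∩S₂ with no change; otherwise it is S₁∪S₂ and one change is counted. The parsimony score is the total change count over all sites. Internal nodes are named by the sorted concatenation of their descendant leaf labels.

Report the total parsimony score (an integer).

AB@0: {G} ∪ {A} = {A,G} (union, +1)
EK@0: {T} ∪ {A} = {A,T} (union, +1)
EKN@0: {A,T} ∩ {A} = {A} (intersection, +0)
ABEKN@0: {A,G} ∩ {A} = {A} (intersection, +0)
AB@1: {T} ∩ {T} = {T} (intersection, +0)
EK@1: {A} ∪ {C} = {A,C} (union, +1)
EKN@1: {A,C} ∩ {C} = {C} (intersection, +0)
ABEKN@1: {T} ∪ {C} = {C,T} (union, +1)
AB@2: {C} ∪ {T} = {C,T} (union, +1)
EK@2: {G} ∪ {C} = {C,G} (union, +1)
EKN@2: {C,G} ∩ {C} = {C} (intersection, +0)
ABEKN@2: {C,T} ∩ {C} = {C} (intersection, +0)
AB@3: {G} ∩ {G} = {G} (intersection, +0)
EK@3: {A} ∪ {C} = {A,C} (union, +1)
EKN@3: {A,C} ∩ {A} = {A} (intersection, +0)
ABEKN@3: {G} ∪ {A} = {A,G} (union, +1)
AB@4: {A} ∪ {T} = {A,T} (union, +1)
EK@4: {C} ∪ {G} = {C,G} (union, +1)
EKN@4: {C,G} ∩ {C} = {C} (intersection, +0)
ABEKN@4: {A,T} ∪ {C} = {A,C,T} (union, +1)
per-site changes: [2, 2, 2, 2, 3]; total = 11

11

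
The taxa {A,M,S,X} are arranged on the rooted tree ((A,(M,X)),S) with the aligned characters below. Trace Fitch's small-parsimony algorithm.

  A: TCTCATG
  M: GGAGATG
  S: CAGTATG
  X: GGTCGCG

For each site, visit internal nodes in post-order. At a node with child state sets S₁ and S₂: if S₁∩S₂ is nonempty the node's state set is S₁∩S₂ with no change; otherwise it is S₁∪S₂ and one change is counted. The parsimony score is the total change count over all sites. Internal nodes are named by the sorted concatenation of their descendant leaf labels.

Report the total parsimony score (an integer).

10

MX@0: {G} ∩ {G} = {G} (intersection, +0)
AMX@0: {T} ∪ {G} = {G,T} (union, +1)
AMSX@0: {G,T} ∪ {C} = {C,G,T} (union, +1)
MX@1: {G} ∩ {G} = {G} (intersection, +0)
AMX@1: {C} ∪ {G} = {C,G} (union, +1)
AMSX@1: {C,G} ∪ {A} = {A,C,G} (union, +1)
MX@2: {A} ∪ {T} = {A,T} (union, +1)
AMX@2: {T} ∩ {A,T} = {T} (intersection, +0)
AMSX@2: {T} ∪ {G} = {G,T} (union, +1)
MX@3: {G} ∪ {C} = {C,G} (union, +1)
AMX@3: {C} ∩ {C,G} = {C} (intersection, +0)
AMSX@3: {C} ∪ {T} = {C,T} (union, +1)
MX@4: {A} ∪ {G} = {A,G} (union, +1)
AMX@4: {A} ∩ {A,G} = {A} (intersection, +0)
AMSX@4: {A} ∩ {A} = {A} (intersection, +0)
MX@5: {T} ∪ {C} = {C,T} (union, +1)
AMX@5: {T} ∩ {C,T} = {T} (intersection, +0)
AMSX@5: {T} ∩ {T} = {T} (intersection, +0)
MX@6: {G} ∩ {G} = {G} (intersection, +0)
AMX@6: {G} ∩ {G} = {G} (intersection, +0)
AMSX@6: {G} ∩ {G} = {G} (intersection, +0)
per-site changes: [2, 2, 2, 2, 1, 1, 0]; total = 10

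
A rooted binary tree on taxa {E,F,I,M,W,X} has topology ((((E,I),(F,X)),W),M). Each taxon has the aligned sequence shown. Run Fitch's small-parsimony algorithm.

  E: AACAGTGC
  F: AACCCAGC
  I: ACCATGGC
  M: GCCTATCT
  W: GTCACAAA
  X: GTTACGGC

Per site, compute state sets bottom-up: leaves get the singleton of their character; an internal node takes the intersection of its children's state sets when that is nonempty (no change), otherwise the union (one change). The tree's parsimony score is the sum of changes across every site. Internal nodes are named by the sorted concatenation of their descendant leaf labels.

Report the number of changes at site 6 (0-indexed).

[col 0] EI: children E:{A}, I:{A} ∩→ {A}; cost 0
[col 0] FX: children F:{A}, X:{G} ∪→ {A,G}; cost 1
[col 0] EFIX: children EI:{A}, FX:{A,G} ∩→ {A}; cost 0
[col 0] EFIWX: children EFIX:{A}, W:{G} ∪→ {A,G}; cost 1
[col 0] EFIMWX: children EFIWX:{A,G}, M:{G} ∩→ {G}; cost 0
[col 1] EI: children E:{A}, I:{C} ∪→ {A,C}; cost 1
[col 1] FX: children F:{A}, X:{T} ∪→ {A,T}; cost 1
[col 1] EFIX: children EI:{A,C}, FX:{A,T} ∩→ {A}; cost 0
[col 1] EFIWX: children EFIX:{A}, W:{T} ∪→ {A,T}; cost 1
[col 1] EFIMWX: children EFIWX:{A,T}, M:{C} ∪→ {A,C,T}; cost 1
[col 2] EI: children E:{C}, I:{C} ∩→ {C}; cost 0
[col 2] FX: children F:{C}, X:{T} ∪→ {C,T}; cost 1
[col 2] EFIX: children EI:{C}, FX:{C,T} ∩→ {C}; cost 0
[col 2] EFIWX: children EFIX:{C}, W:{C} ∩→ {C}; cost 0
[col 2] EFIMWX: children EFIWX:{C}, M:{C} ∩→ {C}; cost 0
[col 3] EI: children E:{A}, I:{A} ∩→ {A}; cost 0
[col 3] FX: children F:{C}, X:{A} ∪→ {A,C}; cost 1
[col 3] EFIX: children EI:{A}, FX:{A,C} ∩→ {A}; cost 0
[col 3] EFIWX: children EFIX:{A}, W:{A} ∩→ {A}; cost 0
[col 3] EFIMWX: children EFIWX:{A}, M:{T} ∪→ {A,T}; cost 1
[col 4] EI: children E:{G}, I:{T} ∪→ {G,T}; cost 1
[col 4] FX: children F:{C}, X:{C} ∩→ {C}; cost 0
[col 4] EFIX: children EI:{G,T}, FX:{C} ∪→ {C,G,T}; cost 1
[col 4] EFIWX: children EFIX:{C,G,T}, W:{C} ∩→ {C}; cost 0
[col 4] EFIMWX: children EFIWX:{C}, M:{A} ∪→ {A,C}; cost 1
[col 5] EI: children E:{T}, I:{G} ∪→ {G,T}; cost 1
[col 5] FX: children F:{A}, X:{G} ∪→ {A,G}; cost 1
[col 5] EFIX: children EI:{G,T}, FX:{A,G} ∩→ {G}; cost 0
[col 5] EFIWX: children EFIX:{G}, W:{A} ∪→ {A,G}; cost 1
[col 5] EFIMWX: children EFIWX:{A,G}, M:{T} ∪→ {A,G,T}; cost 1
[col 6] EI: children E:{G}, I:{G} ∩→ {G}; cost 0
[col 6] FX: children F:{G}, X:{G} ∩→ {G}; cost 0
[col 6] EFIX: children EI:{G}, FX:{G} ∩→ {G}; cost 0
[col 6] EFIWX: children EFIX:{G}, W:{A} ∪→ {A,G}; cost 1
[col 6] EFIMWX: children EFIWX:{A,G}, M:{C} ∪→ {A,C,G}; cost 1
[col 7] EI: children E:{C}, I:{C} ∩→ {C}; cost 0
[col 7] FX: children F:{C}, X:{C} ∩→ {C}; cost 0
[col 7] EFIX: children EI:{C}, FX:{C} ∩→ {C}; cost 0
[col 7] EFIWX: children EFIX:{C}, W:{A} ∪→ {A,C}; cost 1
[col 7] EFIMWX: children EFIWX:{A,C}, M:{T} ∪→ {A,C,T}; cost 1
per-site changes: [2, 4, 1, 2, 3, 4, 2, 2]; total = 20

2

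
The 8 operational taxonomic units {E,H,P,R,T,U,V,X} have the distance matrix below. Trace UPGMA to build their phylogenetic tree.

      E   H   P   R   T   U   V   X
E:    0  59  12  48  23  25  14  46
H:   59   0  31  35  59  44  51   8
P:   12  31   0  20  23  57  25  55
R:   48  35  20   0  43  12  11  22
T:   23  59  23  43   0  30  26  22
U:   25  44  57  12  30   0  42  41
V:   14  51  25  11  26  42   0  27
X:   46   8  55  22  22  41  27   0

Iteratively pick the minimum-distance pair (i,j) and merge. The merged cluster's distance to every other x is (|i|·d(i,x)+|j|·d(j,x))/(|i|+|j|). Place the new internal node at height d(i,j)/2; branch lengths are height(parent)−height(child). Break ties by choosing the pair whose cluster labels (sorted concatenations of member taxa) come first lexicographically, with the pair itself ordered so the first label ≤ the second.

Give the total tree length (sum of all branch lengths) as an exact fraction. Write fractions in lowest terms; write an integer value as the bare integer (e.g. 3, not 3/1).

195/2

1. join H+X (d=8) ⇒ HX; edges |H|=4, |X|=4
  updated: d(E,HX)=105/2, d(HX,P)=43, d(HX,R)=57/2, d(HX,T)=81/2, d(HX,U)=85/2, d(HX,V)=39
2. join R+V (d=11) ⇒ RV; edges |R|=11/2, |V|=11/2
  updated: d(E,RV)=31, d(HX,RV)=135/4, d(P,RV)=45/2, d(RV,T)=69/2, d(RV,U)=27
3. join E+P (d=12) ⇒ EP; edges |E|=6, |P|=6
  updated: d(EP,HX)=191/4, d(EP,RV)=107/4, d(EP,T)=23, d(EP,U)=41
4. join EP+T (d=23) ⇒ EPT; edges |EP|=11/2, |T|=23/2
  updated: d(EPT,HX)=136/3, d(EPT,RV)=88/3, d(EPT,U)=112/3
5. join RV+U (d=27) ⇒ RUV; edges |RV|=8, |U|=27/2
  updated: d(EPT,RUV)=32, d(HX,RUV)=110/3
6. join EPT+RUV (d=32) ⇒ EPRTUV; edges |EPT|=9/2, |RUV|=5/2
  updated: d(EPRTUV,HX)=41
7. join EPRTUV+HX (d=41) ⇒ EHPRTUVX; edges |EPRTUV|=9/2, |HX|=33/2
final tree: ((((E:6,P:6):11/2,T:23/2):9/2,((R:11/2,V:11/2):8,U:27/2):5/2):9/2,(H:4,X:4):33/2)
total length: 195/2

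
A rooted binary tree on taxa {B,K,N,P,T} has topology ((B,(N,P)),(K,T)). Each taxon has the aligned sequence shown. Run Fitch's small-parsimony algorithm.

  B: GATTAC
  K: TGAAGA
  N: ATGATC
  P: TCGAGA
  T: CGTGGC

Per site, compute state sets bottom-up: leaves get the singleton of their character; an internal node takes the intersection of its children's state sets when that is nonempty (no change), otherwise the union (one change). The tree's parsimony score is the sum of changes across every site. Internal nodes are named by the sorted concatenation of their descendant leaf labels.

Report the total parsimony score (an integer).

NP@0: {A} ∪ {T} = {A,T} (union, +1)
BNP@0: {G} ∪ {A,T} = {A,G,T} (union, +1)
KT@0: {T} ∪ {C} = {C,T} (union, +1)
BKNPT@0: {A,G,T} ∩ {C,T} = {T} (intersection, +0)
NP@1: {T} ∪ {C} = {C,T} (union, +1)
BNP@1: {A} ∪ {C,T} = {A,C,T} (union, +1)
KT@1: {G} ∩ {G} = {G} (intersection, +0)
BKNPT@1: {A,C,T} ∪ {G} = {A,C,G,T} (union, +1)
NP@2: {G} ∩ {G} = {G} (intersection, +0)
BNP@2: {T} ∪ {G} = {G,T} (union, +1)
KT@2: {A} ∪ {T} = {A,T} (union, +1)
BKNPT@2: {G,T} ∩ {A,T} = {T} (intersection, +0)
NP@3: {A} ∩ {A} = {A} (intersection, +0)
BNP@3: {T} ∪ {A} = {A,T} (union, +1)
KT@3: {A} ∪ {G} = {A,G} (union, +1)
BKNPT@3: {A,T} ∩ {A,G} = {A} (intersection, +0)
NP@4: {T} ∪ {G} = {G,T} (union, +1)
BNP@4: {A} ∪ {G,T} = {A,G,T} (union, +1)
KT@4: {G} ∩ {G} = {G} (intersection, +0)
BKNPT@4: {A,G,T} ∩ {G} = {G} (intersection, +0)
NP@5: {C} ∪ {A} = {A,C} (union, +1)
BNP@5: {C} ∩ {A,C} = {C} (intersection, +0)
KT@5: {A} ∪ {C} = {A,C} (union, +1)
BKNPT@5: {C} ∩ {A,C} = {C} (intersection, +0)
per-site changes: [3, 3, 2, 2, 2, 2]; total = 14

14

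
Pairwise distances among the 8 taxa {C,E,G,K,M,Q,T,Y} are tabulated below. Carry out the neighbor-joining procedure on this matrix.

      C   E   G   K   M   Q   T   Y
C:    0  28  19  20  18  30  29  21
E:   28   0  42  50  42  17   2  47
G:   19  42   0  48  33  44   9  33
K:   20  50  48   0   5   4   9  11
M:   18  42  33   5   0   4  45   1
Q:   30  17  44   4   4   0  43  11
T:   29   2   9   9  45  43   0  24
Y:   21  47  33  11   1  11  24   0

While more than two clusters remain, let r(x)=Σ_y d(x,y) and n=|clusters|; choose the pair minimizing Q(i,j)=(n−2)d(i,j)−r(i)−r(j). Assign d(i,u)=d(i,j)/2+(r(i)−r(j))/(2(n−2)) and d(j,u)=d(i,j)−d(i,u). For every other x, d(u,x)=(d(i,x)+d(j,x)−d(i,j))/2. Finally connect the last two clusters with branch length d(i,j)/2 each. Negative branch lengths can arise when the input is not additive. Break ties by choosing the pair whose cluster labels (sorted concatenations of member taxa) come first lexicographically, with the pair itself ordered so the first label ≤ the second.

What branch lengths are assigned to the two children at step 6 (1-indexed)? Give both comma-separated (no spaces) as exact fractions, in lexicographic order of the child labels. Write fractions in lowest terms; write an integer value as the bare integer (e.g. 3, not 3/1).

iteration 1: select E,T (d=2, Q=-377); attach at lengths (79/12, -55/12); label the merged cluster ET
  updated: d(C,ET)=55/2, d(ET,G)=49/2, d(ET,K)=57/2, d(ET,M)=85/2, d(ET,Q)=29, d(ET,Y)=69/2
iteration 2: select ET,G (d=49/2, Q=-531/2); attach at lengths (43/4, 55/4); label the merged cluster EGT
  updated: d(C,EGT)=11, d(EGT,K)=26, d(EGT,M)=51/2, d(EGT,Q)=97/4, d(EGT,Y)=43/2
iteration 3: select C,EGT (d=11, Q=-657/4); attach at lengths (143/32, 209/32); label the merged cluster CEGT
  updated: d(CEGT,K)=35/2, d(CEGT,M)=65/4, d(CEGT,Q)=173/8, d(CEGT,Y)=63/4
iteration 4: select K,Q (d=4, Q=-529/8); attach at lengths (71/48, 121/48); label the merged cluster KQ
  updated: d(CEGT,KQ)=281/16, d(KQ,M)=5/2, d(KQ,Y)=9
iteration 5: select CEGT,Y (d=63/4, Q=-701/16); attach at lengths (885/64, 123/64); label the merged cluster CEGTY
  updated: d(CEGTY,KQ)=173/32, d(CEGTY,M)=3/4
iteration 6: select CEGTY,KQ (d=173/32, Q=-277/32); attach at lengths (117/64, 229/64); label the merged cluster CEGKQTY
  updated: d(CEGKQTY,M)=-69/64
iteration 7: select CEGKQTY,M (d=-69/64); attach at lengths (-69/128, -69/128); label the merged cluster CEGKMQTY
final tree: ((((C:143/32,((E:79/12,T:-55/12):43/4,G:55/4):209/32):885/64,Y:123/64):117/64,(K:71/48,Q:121/48):229/64):-69/128,M:-69/128)
total length: 3941/64

117/64,229/64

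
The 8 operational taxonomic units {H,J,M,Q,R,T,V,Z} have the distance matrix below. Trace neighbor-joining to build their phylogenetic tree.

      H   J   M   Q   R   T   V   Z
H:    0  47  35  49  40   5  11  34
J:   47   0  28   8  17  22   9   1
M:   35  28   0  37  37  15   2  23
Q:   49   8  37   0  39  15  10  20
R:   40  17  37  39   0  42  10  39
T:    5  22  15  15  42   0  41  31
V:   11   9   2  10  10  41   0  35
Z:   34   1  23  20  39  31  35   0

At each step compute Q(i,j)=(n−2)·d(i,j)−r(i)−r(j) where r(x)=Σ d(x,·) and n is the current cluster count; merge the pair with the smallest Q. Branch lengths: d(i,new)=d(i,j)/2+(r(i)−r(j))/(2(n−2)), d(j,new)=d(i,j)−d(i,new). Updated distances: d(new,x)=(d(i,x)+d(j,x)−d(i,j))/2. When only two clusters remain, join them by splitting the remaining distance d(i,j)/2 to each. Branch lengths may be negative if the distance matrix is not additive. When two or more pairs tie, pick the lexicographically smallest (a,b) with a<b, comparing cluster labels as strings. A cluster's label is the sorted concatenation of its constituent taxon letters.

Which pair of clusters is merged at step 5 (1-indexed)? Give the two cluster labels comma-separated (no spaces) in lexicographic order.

HT,M

1. join H+T (d=5, Q=-362) ⇒ HT; edges |H|=20/3, |T|=-5/3
  updated: d(HT,J)=32, d(HT,M)=45/2, d(HT,Q)=59/2, d(HT,R)=77/2, d(HT,V)=47/2, d(HT,Z)=30
2. join J+Z (d=1, Q=-238) ⇒ JZ; edges |J|=-24/5, |Z|=29/5
  updated: d(HT,JZ)=61/2, d(JZ,M)=25, d(JZ,Q)=27/2, d(JZ,R)=55/2, d(JZ,V)=43/2
3. join JZ+Q (d=27/2, Q=-193) ⇒ JQZ; edges |JZ|=43/8, |Q|=65/8
  updated: d(HT,JQZ)=93/4, d(JQZ,M)=97/4, d(JQZ,R)=53/2, d(JQZ,V)=9
4. join R+V (d=10, Q=-253/2) ⇒ RV; edges |R|=65/4, |V|=-25/4
  updated: d(HT,RV)=26, d(JQZ,RV)=51/4, d(M,RV)=29/2
5. join HT+M (d=45/2, Q=-88) ⇒ HMT; edges |HT|=111/8, |M|=69/8
  updated: d(HMT,JQZ)=25/2, d(HMT,RV)=9
6. join HMT+JQZ (d=25/2, Q=-137/4) ⇒ HJMQTZ; edges |HMT|=35/8, |JQZ|=65/8
  updated: d(HJMQTZ,RV)=37/8
7. join HJMQTZ+RV (d=37/8) ⇒ HJMQRTVZ; edges |HJMQTZ|=37/16, |RV|=37/16
final tree: ((((H:20/3,T:-5/3):111/8,M:69/8):35/8,((J:-24/5,Z:29/5):43/8,Q:65/8):65/8):37/16,(R:65/4,V:-25/4):37/16)
total length: 553/8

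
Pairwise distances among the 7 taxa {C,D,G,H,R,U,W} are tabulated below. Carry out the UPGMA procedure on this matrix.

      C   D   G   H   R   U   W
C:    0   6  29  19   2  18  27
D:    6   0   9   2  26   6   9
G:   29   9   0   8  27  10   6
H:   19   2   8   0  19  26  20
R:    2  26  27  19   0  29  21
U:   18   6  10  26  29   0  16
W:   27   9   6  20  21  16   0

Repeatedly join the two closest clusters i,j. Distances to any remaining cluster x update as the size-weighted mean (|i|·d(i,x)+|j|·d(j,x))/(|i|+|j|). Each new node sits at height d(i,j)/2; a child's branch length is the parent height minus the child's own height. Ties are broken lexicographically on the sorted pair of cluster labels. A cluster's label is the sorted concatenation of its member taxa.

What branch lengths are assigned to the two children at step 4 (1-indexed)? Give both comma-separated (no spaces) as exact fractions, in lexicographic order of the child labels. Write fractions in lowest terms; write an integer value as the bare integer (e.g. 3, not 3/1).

1. join C+R (d=2) ⇒ CR; edges |C|=1, |R|=1
  updated: d(CR,D)=16, d(CR,G)=28, d(CR,H)=19, d(CR,U)=47/2, d(CR,W)=24
2. join D+H (d=2) ⇒ DH; edges |D|=1, |H|=1
  updated: d(CR,DH)=35/2, d(DH,G)=17/2, d(DH,U)=16, d(DH,W)=29/2
3. join G+W (d=6) ⇒ GW; edges |G|=3, |W|=3
  updated: d(CR,GW)=26, d(DH,GW)=23/2, d(GW,U)=13
4. join DH+GW (d=23/2) ⇒ DGHW; edges |DH|=19/4, |GW|=11/4
  updated: d(CR,DGHW)=87/4, d(DGHW,U)=29/2
5. join DGHW+U (d=29/2) ⇒ DGHUW; edges |DGHW|=3/2, |U|=29/4
  updated: d(CR,DGHUW)=221/10
6. join CR+DGHUW (d=221/10) ⇒ CDGHRUW; edges |CR|=201/20, |DGHUW|=19/5
final tree: ((C:1,R:1):201/20,(((D:1,H:1):19/4,(G:3,W:3):11/4):3/2,U:29/4):19/5)
total length: 401/10

19/4,11/4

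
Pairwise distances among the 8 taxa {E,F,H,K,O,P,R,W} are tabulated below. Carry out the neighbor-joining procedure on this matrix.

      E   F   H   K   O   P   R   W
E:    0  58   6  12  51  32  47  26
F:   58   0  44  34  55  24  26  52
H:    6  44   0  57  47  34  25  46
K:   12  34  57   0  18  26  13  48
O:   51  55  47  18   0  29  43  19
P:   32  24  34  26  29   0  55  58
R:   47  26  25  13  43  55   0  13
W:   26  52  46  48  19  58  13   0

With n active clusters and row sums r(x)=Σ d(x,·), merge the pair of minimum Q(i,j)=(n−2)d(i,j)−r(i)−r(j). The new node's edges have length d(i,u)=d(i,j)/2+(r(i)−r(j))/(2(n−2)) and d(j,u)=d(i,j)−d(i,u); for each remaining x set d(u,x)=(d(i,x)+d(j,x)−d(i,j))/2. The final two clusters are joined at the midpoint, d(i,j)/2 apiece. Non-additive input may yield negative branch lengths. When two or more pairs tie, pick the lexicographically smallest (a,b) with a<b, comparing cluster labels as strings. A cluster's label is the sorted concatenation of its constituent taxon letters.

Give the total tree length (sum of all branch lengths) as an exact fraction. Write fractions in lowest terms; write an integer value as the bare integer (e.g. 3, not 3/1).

iteration 1: select E,H (d=6, Q=-455); attach at lengths (3/4, 21/4); label the merged cluster EH
  updated: d(EH,F)=48, d(EH,K)=63/2, d(EH,O)=46, d(EH,P)=30, d(EH,R)=33, d(EH,W)=33
iteration 2: select F,P (d=24, Q=-341); attach at lengths (137/10, 103/10); label the merged cluster FP
  updated: d(EH,FP)=27, d(FP,K)=18, d(FP,O)=30, d(FP,R)=57/2, d(FP,W)=43
iteration 3: select O,W (d=19, Q=-236); attach at lengths (19/2, 19/2); label the merged cluster OW
  updated: d(EH,OW)=30, d(FP,OW)=27, d(K,OW)=47/2, d(OW,R)=37/2
iteration 4: select EH,FP (d=27, Q=-141); attach at lengths (17, 10); label the merged cluster EFHP
  updated: d(EFHP,K)=45/4, d(EFHP,OW)=15, d(EFHP,R)=69/4
iteration 5: select EFHP,OW (d=15, Q=-141/2); attach at lengths (33/8, 87/8); label the merged cluster EFHOPW
  updated: d(EFHOPW,K)=79/8, d(EFHOPW,R)=83/8
iteration 6: select EFHOPW,K (d=79/8, Q=-133/4); attach at lengths (29/8, 25/4); label the merged cluster EFHKOPW
  updated: d(EFHKOPW,R)=27/4
iteration 7: select EFHKOPW,R (d=27/4); attach at lengths (27/8, 27/8); label the merged cluster EFHKOPRW
final tree: (((((E:3/4,H:21/4):17,(F:137/10,P:103/10):10):33/8,(O:19/2,W:19/2):87/8):29/8,K:25/4):27/8,R:27/8)
total length: 861/8

861/8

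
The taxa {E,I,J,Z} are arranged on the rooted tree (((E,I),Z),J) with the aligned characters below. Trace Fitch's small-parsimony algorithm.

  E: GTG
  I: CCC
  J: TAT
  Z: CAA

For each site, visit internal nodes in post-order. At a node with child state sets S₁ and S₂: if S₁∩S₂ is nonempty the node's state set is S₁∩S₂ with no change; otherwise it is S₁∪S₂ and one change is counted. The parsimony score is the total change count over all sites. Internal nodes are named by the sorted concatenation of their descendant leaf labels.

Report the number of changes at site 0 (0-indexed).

site 0, node EI: E={G} ∪ I={C} → {C,G} (+1)
site 0, node EIZ: EI={C,G} ∩ Z={C} → {C} (+0)
site 0, node EIJZ: EIZ={C} ∪ J={T} → {C,T} (+1)
site 1, node EI: E={T} ∪ I={C} → {C,T} (+1)
site 1, node EIZ: EI={C,T} ∪ Z={A} → {A,C,T} (+1)
site 1, node EIJZ: EIZ={A,C,T} ∩ J={A} → {A} (+0)
site 2, node EI: E={G} ∪ I={C} → {C,G} (+1)
site 2, node EIZ: EI={C,G} ∪ Z={A} → {A,C,G} (+1)
site 2, node EIJZ: EIZ={A,C,G} ∪ J={T} → {A,C,G,T} (+1)
per-site changes: [2, 2, 3]; total = 7

2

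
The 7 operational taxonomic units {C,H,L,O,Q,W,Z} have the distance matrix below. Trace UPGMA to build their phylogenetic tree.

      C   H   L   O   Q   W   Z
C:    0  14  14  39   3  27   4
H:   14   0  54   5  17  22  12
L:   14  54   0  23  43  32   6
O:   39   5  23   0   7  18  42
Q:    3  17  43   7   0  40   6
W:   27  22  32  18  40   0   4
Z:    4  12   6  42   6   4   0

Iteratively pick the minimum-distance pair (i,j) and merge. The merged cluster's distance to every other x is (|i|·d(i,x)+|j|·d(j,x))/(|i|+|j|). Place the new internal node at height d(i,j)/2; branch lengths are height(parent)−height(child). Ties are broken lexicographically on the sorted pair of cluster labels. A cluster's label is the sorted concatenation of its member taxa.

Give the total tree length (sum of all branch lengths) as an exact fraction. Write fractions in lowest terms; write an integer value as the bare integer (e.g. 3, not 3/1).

iteration 1: select C,Q (d=3); attach at lengths (3/2, 3/2); label the merged cluster CQ
  updated: d(CQ,H)=31/2, d(CQ,L)=57/2, d(CQ,O)=23, d(CQ,W)=67/2, d(CQ,Z)=5
iteration 2: select W,Z (d=4); attach at lengths (2, 2); label the merged cluster WZ
  updated: d(CQ,WZ)=77/4, d(H,WZ)=17, d(L,WZ)=19, d(O,WZ)=30
iteration 3: select H,O (d=5); attach at lengths (5/2, 5/2); label the merged cluster HO
  updated: d(CQ,HO)=77/4, d(HO,L)=77/2, d(HO,WZ)=47/2
iteration 4: select L,WZ (d=19); attach at lengths (19/2, 15/2); label the merged cluster LWZ
  updated: d(CQ,LWZ)=67/3, d(HO,LWZ)=57/2
iteration 5: select CQ,HO (d=77/4); attach at lengths (65/8, 57/8); label the merged cluster CHOQ
  updated: d(CHOQ,LWZ)=305/12
iteration 6: select CHOQ,LWZ (d=305/12); attach at lengths (37/12, 77/24); label the merged cluster CHLOQWZ
final tree: (((C:3/2,Q:3/2):65/8,(H:5/2,O:5/2):57/8):37/12,(L:19/2,(W:2,Z:2):15/2):77/24)
total length: 1213/24

1213/24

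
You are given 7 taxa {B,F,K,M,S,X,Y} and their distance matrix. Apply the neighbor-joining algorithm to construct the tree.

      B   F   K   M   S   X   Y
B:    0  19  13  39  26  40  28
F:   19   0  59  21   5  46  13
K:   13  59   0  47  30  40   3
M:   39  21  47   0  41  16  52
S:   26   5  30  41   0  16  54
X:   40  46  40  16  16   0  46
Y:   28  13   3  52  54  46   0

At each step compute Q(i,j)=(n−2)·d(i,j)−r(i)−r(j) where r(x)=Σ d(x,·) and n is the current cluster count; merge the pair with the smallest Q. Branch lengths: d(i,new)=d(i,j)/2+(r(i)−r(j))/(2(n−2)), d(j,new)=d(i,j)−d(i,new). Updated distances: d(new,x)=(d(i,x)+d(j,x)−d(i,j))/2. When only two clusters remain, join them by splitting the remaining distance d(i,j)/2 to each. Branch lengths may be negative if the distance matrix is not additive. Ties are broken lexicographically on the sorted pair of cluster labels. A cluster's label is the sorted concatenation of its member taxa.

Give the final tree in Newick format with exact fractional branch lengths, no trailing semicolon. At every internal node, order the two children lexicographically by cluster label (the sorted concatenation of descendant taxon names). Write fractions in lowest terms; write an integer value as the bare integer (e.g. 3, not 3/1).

((((B:29/8,(K:11/10,Y:19/10):123/8):177/16,(M:139/16,X:117/16):217/16):111/16,F:17/8):23/16,S:23/16)

1. join K+Y (d=3, Q=-373) ⇒ KY; edges |K|=11/10, |Y|=19/10
  updated: d(B,KY)=19, d(F,KY)=69/2, d(KY,M)=48, d(KY,S)=81/2, d(KY,X)=83/2
2. join M+X (d=16, Q=-521/2) ⇒ MX; edges |M|=139/16, |X|=117/16
  updated: d(B,MX)=63/2, d(F,MX)=51/2, d(KY,MX)=147/4, d(MX,S)=41/2
3. join B+KY (d=19, Q=-677/4) ⇒ BKY; edges |B|=29/8, |KY|=123/8
  updated: d(BKY,F)=69/4, d(BKY,MX)=197/8, d(BKY,S)=95/4
4. join BKY+MX (d=197/8, Q=-87) ⇒ BKMXY; edges |BKY|=177/16, |MX|=217/16
  updated: d(BKMXY,F)=145/16, d(BKMXY,S)=157/16
5. join BKMXY+F (d=145/16, Q=-191/8) ⇒ BFKMXY; edges |BKMXY|=111/16, |F|=17/8
  updated: d(BFKMXY,S)=23/8
6. join BFKMXY+S (d=23/8) ⇒ BFKMSXY; edges |BFKMXY|=23/16, |S|=23/16
final tree: ((((B:29/8,(K:11/10,Y:19/10):123/8):177/16,(M:139/16,X:117/16):217/16):111/16,F:17/8):23/16,S:23/16)
total length: 1193/16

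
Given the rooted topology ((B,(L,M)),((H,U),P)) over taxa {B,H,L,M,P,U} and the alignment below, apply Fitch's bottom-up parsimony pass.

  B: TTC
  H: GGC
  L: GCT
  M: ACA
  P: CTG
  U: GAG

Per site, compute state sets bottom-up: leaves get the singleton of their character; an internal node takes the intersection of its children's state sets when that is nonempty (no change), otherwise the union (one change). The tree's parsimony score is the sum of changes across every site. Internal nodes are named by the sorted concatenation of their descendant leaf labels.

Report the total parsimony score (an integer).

LM@0: {G} ∪ {A} = {A,G} (union, +1)
BLM@0: {T} ∪ {A,G} = {A,G,T} (union, +1)
HU@0: {G} ∩ {G} = {G} (intersection, +0)
HPU@0: {G} ∪ {C} = {C,G} (union, +1)
BHLMPU@0: {A,G,T} ∩ {C,G} = {G} (intersection, +0)
LM@1: {C} ∩ {C} = {C} (intersection, +0)
BLM@1: {T} ∪ {C} = {C,T} (union, +1)
HU@1: {G} ∪ {A} = {A,G} (union, +1)
HPU@1: {A,G} ∪ {T} = {A,G,T} (union, +1)
BHLMPU@1: {C,T} ∩ {A,G,T} = {T} (intersection, +0)
LM@2: {T} ∪ {A} = {A,T} (union, +1)
BLM@2: {C} ∪ {A,T} = {A,C,T} (union, +1)
HU@2: {C} ∪ {G} = {C,G} (union, +1)
HPU@2: {C,G} ∩ {G} = {G} (intersection, +0)
BHLMPU@2: {A,C,T} ∪ {G} = {A,C,G,T} (union, +1)
per-site changes: [3, 3, 4]; total = 10

10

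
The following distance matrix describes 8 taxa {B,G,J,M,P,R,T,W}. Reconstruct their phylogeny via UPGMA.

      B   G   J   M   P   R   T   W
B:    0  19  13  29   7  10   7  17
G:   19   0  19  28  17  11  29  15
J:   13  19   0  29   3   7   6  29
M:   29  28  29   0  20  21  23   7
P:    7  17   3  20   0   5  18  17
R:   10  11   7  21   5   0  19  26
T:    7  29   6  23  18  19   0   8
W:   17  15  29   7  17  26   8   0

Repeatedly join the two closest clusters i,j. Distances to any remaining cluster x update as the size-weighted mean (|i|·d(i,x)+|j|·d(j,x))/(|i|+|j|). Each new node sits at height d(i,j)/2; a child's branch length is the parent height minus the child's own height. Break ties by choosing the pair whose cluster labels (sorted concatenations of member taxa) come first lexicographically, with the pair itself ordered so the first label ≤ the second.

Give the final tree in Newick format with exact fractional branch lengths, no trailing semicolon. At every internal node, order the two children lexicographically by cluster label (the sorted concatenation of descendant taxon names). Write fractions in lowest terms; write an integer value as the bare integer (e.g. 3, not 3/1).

step 1: merge (J,P) at d=3; branch lengths J→3/2, P→3/2; new cluster JP
  updated: d(B,JP)=10, d(G,JP)=18, d(JP,M)=49/2, d(JP,R)=6, d(JP,T)=12, d(JP,W)=23
step 2: merge (JP,R) at d=6; branch lengths JP→3/2, R→3; new cluster JPR
  updated: d(B,JPR)=10, d(G,JPR)=47/3, d(JPR,M)=70/3, d(JPR,T)=43/3, d(JPR,W)=24
step 3: merge (B,T) at d=7; branch lengths B→7/2, T→7/2; new cluster BT
  updated: d(BT,G)=24, d(BT,JPR)=73/6, d(BT,M)=26, d(BT,W)=25/2
step 4: merge (M,W) at d=7; branch lengths M→7/2, W→7/2; new cluster MW
  updated: d(BT,MW)=77/4, d(G,MW)=43/2, d(JPR,MW)=71/3
step 5: merge (BT,JPR) at d=73/6; branch lengths BT→31/12, JPR→37/12; new cluster BJPRT
  updated: d(BJPRT,G)=19, d(BJPRT,MW)=219/10
step 6: merge (BJPRT,G) at d=19; branch lengths BJPRT→41/12, G→19/2; new cluster BGJPRT
  updated: d(BGJPRT,MW)=131/6
step 7: merge (BGJPRT,MW) at d=131/6; branch lengths BGJPRT→17/12, MW→89/12; new cluster BGJMPRTW
final tree: ((((B:7/2,T:7/2):31/12,((J:3/2,P:3/2):3/2,R:3):37/12):41/12,G:19/2):17/12,(M:7/2,W:7/2):89/12)
total length: 587/12

((((B:7/2,T:7/2):31/12,((J:3/2,P:3/2):3/2,R:3):37/12):41/12,G:19/2):17/12,(M:7/2,W:7/2):89/12)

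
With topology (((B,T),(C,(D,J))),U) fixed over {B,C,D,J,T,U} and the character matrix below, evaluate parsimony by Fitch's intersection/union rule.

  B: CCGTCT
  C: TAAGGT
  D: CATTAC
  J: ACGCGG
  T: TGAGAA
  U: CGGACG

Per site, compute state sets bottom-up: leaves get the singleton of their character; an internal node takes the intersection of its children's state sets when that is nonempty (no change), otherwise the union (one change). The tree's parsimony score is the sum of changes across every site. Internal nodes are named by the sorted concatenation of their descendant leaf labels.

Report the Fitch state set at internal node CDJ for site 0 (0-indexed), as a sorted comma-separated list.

[col 0] BT: children B:{C}, T:{T} ∪→ {C,T}; cost 1
[col 0] DJ: children D:{C}, J:{A} ∪→ {A,C}; cost 1
[col 0] CDJ: children C:{T}, DJ:{A,C} ∪→ {A,C,T}; cost 1
[col 0] BCDJT: children BT:{C,T}, CDJ:{A,C,T} ∩→ {C,T}; cost 0
[col 0] BCDJTU: children BCDJT:{C,T}, U:{C} ∩→ {C}; cost 0
[col 1] BT: children B:{C}, T:{G} ∪→ {C,G}; cost 1
[col 1] DJ: children D:{A}, J:{C} ∪→ {A,C}; cost 1
[col 1] CDJ: children C:{A}, DJ:{A,C} ∩→ {A}; cost 0
[col 1] BCDJT: children BT:{C,G}, CDJ:{A} ∪→ {A,C,G}; cost 1
[col 1] BCDJTU: children BCDJT:{A,C,G}, U:{G} ∩→ {G}; cost 0
[col 2] BT: children B:{G}, T:{A} ∪→ {A,G}; cost 1
[col 2] DJ: children D:{T}, J:{G} ∪→ {G,T}; cost 1
[col 2] CDJ: children C:{A}, DJ:{G,T} ∪→ {A,G,T}; cost 1
[col 2] BCDJT: children BT:{A,G}, CDJ:{A,G,T} ∩→ {A,G}; cost 0
[col 2] BCDJTU: children BCDJT:{A,G}, U:{G} ∩→ {G}; cost 0
[col 3] BT: children B:{T}, T:{G} ∪→ {G,T}; cost 1
[col 3] DJ: children D:{T}, J:{C} ∪→ {C,T}; cost 1
[col 3] CDJ: children C:{G}, DJ:{C,T} ∪→ {C,G,T}; cost 1
[col 3] BCDJT: children BT:{G,T}, CDJ:{C,G,T} ∩→ {G,T}; cost 0
[col 3] BCDJTU: children BCDJT:{G,T}, U:{A} ∪→ {A,G,T}; cost 1
[col 4] BT: children B:{C}, T:{A} ∪→ {A,C}; cost 1
[col 4] DJ: children D:{A}, J:{G} ∪→ {A,G}; cost 1
[col 4] CDJ: children C:{G}, DJ:{A,G} ∩→ {G}; cost 0
[col 4] BCDJT: children BT:{A,C}, CDJ:{G} ∪→ {A,C,G}; cost 1
[col 4] BCDJTU: children BCDJT:{A,C,G}, U:{C} ∩→ {C}; cost 0
[col 5] BT: children B:{T}, T:{A} ∪→ {A,T}; cost 1
[col 5] DJ: children D:{C}, J:{G} ∪→ {C,G}; cost 1
[col 5] CDJ: children C:{T}, DJ:{C,G} ∪→ {C,G,T}; cost 1
[col 5] BCDJT: children BT:{A,T}, CDJ:{C,G,T} ∩→ {T}; cost 0
[col 5] BCDJTU: children BCDJT:{T}, U:{G} ∪→ {G,T}; cost 1
per-site changes: [3, 3, 3, 4, 3, 4]; total = 20

A,C,T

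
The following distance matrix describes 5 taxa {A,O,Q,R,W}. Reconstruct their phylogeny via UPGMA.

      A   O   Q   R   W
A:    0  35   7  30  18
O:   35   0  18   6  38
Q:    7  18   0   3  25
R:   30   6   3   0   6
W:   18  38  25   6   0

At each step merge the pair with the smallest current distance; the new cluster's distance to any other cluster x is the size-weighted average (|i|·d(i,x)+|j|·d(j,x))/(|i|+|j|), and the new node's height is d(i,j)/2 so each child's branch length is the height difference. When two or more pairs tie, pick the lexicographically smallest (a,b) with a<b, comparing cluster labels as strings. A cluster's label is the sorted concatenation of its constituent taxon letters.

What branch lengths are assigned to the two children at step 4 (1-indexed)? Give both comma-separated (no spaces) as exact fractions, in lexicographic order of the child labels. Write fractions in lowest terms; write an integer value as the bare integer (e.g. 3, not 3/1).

11/4,23/4

iteration 1: select Q,R (d=3); attach at lengths (3/2, 3/2); label the merged cluster QR
  updated: d(A,QR)=37/2, d(O,QR)=12, d(QR,W)=31/2
iteration 2: select O,QR (d=12); attach at lengths (6, 9/2); label the merged cluster OQR
  updated: d(A,OQR)=24, d(OQR,W)=23
iteration 3: select A,W (d=18); attach at lengths (9, 9); label the merged cluster AW
  updated: d(AW,OQR)=47/2
iteration 4: select AW,OQR (d=47/2); attach at lengths (11/4, 23/4); label the merged cluster AOQRW
final tree: ((A:9,W:9):11/4,(O:6,(Q:3/2,R:3/2):9/2):23/4)
total length: 40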